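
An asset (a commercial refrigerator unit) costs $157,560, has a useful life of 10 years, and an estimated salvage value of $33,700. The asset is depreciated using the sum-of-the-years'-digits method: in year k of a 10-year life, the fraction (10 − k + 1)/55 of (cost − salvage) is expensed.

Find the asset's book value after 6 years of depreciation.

$56,220

Depreciable base = $157,560 − $33,700 = $123,860.
Sum of the years' digits = 10+9+8+7+6+5+4+3+2+1 = 55.
Year 1: $123,860 × 10/55 = $22,520. Book value $135,040.
Year 2: $123,860 × 9/55 = $20,268. Book value $114,772.
Year 3: $123,860 × 8/55 = $18,016. Book value $96,756.
Year 4: $123,860 × 7/55 = $15,764. Book value $80,992.
Year 5: $123,860 × 6/55 = $13,512. Book value $67,480.
Year 6: $123,860 × 5/55 = $11,260. Book value $56,220.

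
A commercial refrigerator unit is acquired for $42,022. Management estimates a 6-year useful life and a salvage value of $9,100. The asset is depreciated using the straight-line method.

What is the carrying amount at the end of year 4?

$20,074

Depreciable base = $42,022 − $9,100 = $32,922.
Annual expense = $32,922 / 6 = $5,487.
End of year 1: book value $36,535.
End of year 2: book value $31,048.
End of year 3: book value $25,561.
End of year 4: book value $20,074.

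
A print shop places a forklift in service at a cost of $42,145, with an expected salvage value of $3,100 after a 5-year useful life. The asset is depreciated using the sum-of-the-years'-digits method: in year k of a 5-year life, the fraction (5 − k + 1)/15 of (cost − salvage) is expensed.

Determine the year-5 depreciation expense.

$2,603

Depreciable base = $42,145 − $3,100 = $39,045.
Sum of the years' digits = 5+4+3+2+1 = 15.
Year 1: $39,045 × 5/15 = $13,015. Book value $29,130.
Year 2: $39,045 × 4/15 = $10,412. Book value $18,718.
Year 3: $39,045 × 3/15 = $7,809. Book value $10,909.
Year 4: $39,045 × 2/15 = $5,206. Book value $5,703.
Year 5: $39,045 × 1/15 = $2,603. Book value $3,100.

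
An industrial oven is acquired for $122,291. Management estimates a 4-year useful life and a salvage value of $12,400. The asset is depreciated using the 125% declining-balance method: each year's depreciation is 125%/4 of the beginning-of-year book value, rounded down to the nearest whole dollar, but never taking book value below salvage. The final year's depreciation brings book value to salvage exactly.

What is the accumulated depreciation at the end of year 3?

$82,551

Depreciable base = $122,291 − $12,400 = $109,891.
Year 1: ⌊$122,291 × 125%/4⌋ = $38,215. Book value $84,076.
Year 2: ⌊$84,076 × 125%/4⌋ = $26,273. Book value $57,803.
Year 3: ⌊$57,803 × 125%/4⌋ = $18,063. Book value $39,740.
Accumulated through year 3 = $122,291 − $39,740 = $82,551.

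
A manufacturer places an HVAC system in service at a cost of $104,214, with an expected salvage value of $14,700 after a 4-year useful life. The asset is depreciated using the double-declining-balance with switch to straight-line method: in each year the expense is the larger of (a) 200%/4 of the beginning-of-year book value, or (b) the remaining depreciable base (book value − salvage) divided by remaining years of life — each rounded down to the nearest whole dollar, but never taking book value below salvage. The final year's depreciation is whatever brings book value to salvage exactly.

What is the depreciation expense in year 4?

Depreciable base = $104,214 − $14,700 = $89,514.
Year 1: DB = ⌊$104,214 × 200%/4⌋ = $52,107; SL = ⌊$89,514/4⌋ = $22,378 → take DB $52,107. Book value $52,107.
Year 2: DB = ⌊$52,107 × 200%/4⌋ = $26,053; SL = ⌊$37,407/3⌋ = $12,469 → take DB $26,053. Book value $26,054.
Year 3: DB = ⌊$26,054 × 200%/4⌋ = $13,027; SL = ⌊$11,354/2⌋ = $5,677 → take DB $13,027, capped at $11,354. Book value $14,700.
Year 4 (final): $14,700 − $14,700 = $0. Book value $14,700.

$0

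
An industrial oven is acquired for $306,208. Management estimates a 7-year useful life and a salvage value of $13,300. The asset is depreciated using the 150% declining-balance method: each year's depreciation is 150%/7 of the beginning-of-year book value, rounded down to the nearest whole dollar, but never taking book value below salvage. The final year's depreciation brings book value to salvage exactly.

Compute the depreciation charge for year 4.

$31,827

Depreciable base = $306,208 − $13,300 = $292,908.
Year 1: ⌊$306,208 × 150%/7⌋ = $65,616. Book value $240,592.
Year 2: ⌊$240,592 × 150%/7⌋ = $51,555. Book value $189,037.
Year 3: ⌊$189,037 × 150%/7⌋ = $40,507. Book value $148,530.
Year 4: ⌊$148,530 × 150%/7⌋ = $31,827. Book value $116,703.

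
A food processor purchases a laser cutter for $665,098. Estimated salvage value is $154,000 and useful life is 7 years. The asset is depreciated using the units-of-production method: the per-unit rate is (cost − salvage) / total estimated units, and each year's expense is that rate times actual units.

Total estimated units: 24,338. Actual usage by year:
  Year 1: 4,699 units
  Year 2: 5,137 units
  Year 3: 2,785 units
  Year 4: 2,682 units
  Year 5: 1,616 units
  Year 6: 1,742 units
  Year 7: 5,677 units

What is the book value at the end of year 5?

$309,799

Depreciable base = $665,098 − $154,000 = $511,098.
Rate = $511,098 / 24,338 units = $21 per unit.
Year 1: 4,699 × $21 = $98,679. Book value $566,419.
Year 2: 5,137 × $21 = $107,877. Book value $458,542.
Year 3: 2,785 × $21 = $58,485. Book value $400,057.
Year 4: 2,682 × $21 = $56,322. Book value $343,735.
Year 5: 1,616 × $21 = $33,936. Book value $309,799.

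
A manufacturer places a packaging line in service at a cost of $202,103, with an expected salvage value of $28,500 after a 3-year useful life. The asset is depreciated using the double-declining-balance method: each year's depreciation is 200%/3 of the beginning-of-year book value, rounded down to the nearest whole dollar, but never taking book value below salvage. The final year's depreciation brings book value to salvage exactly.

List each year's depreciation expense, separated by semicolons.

$134,735; $38,868; $0

Depreciable base = $202,103 − $28,500 = $173,603.
Year 1: ⌊$202,103 × 200%/3⌋ = $134,735. Book value $67,368.
Year 2: ⌊$67,368 × 200%/3⌋ = $44,912, capped at $38,868. Book value $28,500.
Year 3 (final): $28,500 − $28,500 = $0. Book value $28,500.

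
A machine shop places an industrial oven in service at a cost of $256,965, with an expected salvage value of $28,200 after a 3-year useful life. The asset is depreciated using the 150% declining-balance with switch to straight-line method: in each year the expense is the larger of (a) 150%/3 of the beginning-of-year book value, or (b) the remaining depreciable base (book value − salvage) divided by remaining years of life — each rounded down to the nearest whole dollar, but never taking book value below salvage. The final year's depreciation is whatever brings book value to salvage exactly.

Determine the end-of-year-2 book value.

Depreciable base = $256,965 − $28,200 = $228,765.
Year 1: DB = ⌊$256,965 × 150%/3⌋ = $128,482; SL = ⌊$228,765/3⌋ = $76,255 → take DB $128,482. Book value $128,483.
Year 2: DB = ⌊$128,483 × 150%/3⌋ = $64,241; SL = ⌊$100,283/2⌋ = $50,141 → take DB $64,241. Book value $64,242.

$64,242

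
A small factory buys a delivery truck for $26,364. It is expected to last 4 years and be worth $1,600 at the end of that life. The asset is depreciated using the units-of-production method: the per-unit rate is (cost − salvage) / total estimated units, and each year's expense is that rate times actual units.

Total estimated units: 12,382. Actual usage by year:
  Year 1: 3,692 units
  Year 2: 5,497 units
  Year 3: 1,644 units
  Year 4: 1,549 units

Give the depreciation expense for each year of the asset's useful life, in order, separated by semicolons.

Depreciable base = $26,364 − $1,600 = $24,764.
Rate = $24,764 / 12,382 units = $2 per unit.
Year 1: 3,692 × $2 = $7,384. Book value $18,980.
Year 2: 5,497 × $2 = $10,994. Book value $7,986.
Year 3: 1,644 × $2 = $3,288. Book value $4,698.
Year 4: 1,549 × $2 = $3,098. Book value $1,600.

$7,384; $10,994; $3,288; $3,098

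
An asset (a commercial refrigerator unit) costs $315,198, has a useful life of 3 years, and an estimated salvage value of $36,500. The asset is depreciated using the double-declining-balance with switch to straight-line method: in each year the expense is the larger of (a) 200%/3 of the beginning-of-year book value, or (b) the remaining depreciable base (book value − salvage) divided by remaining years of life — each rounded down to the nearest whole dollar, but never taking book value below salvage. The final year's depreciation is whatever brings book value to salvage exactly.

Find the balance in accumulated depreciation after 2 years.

$278,698

Depreciable base = $315,198 − $36,500 = $278,698.
Year 1: DB = ⌊$315,198 × 200%/3⌋ = $210,132; SL = ⌊$278,698/3⌋ = $92,899 → take DB $210,132. Book value $105,066.
Year 2: DB = ⌊$105,066 × 200%/3⌋ = $70,044; SL = ⌊$68,566/2⌋ = $34,283 → take DB $70,044, capped at $68,566. Book value $36,500.
Accumulated through year 2 = $315,198 − $36,500 = $278,698.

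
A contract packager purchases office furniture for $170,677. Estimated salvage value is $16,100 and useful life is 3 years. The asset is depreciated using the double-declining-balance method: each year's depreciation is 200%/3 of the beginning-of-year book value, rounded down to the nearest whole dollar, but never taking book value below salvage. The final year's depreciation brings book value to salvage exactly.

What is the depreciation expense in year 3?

$2,865

Depreciable base = $170,677 − $16,100 = $154,577.
Year 1: ⌊$170,677 × 200%/3⌋ = $113,784. Book value $56,893.
Year 2: ⌊$56,893 × 200%/3⌋ = $37,928. Book value $18,965.
Year 3 (final): $18,965 − $16,100 = $2,865. Book value $16,100.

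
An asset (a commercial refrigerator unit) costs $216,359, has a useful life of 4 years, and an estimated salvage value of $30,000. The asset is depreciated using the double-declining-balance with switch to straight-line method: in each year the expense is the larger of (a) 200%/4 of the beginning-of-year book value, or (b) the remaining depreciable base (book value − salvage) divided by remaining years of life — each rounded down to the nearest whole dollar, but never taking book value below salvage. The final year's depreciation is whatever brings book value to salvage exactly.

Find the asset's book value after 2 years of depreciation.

Depreciable base = $216,359 − $30,000 = $186,359.
Year 1: DB = ⌊$216,359 × 200%/4⌋ = $108,179; SL = ⌊$186,359/4⌋ = $46,589 → take DB $108,179. Book value $108,180.
Year 2: DB = ⌊$108,180 × 200%/4⌋ = $54,090; SL = ⌊$78,180/3⌋ = $26,060 → take DB $54,090. Book value $54,090.

$54,090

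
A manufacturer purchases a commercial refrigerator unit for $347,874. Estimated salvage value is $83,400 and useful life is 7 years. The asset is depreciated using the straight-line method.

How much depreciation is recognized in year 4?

$37,782

Depreciable base = $347,874 − $83,400 = $264,474.
Annual expense = $264,474 / 7 = $37,782.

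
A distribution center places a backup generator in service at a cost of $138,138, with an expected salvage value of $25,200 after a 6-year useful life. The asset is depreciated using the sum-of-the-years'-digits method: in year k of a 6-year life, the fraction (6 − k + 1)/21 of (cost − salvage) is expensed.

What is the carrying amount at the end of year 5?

$30,578

Depreciable base = $138,138 − $25,200 = $112,938.
Sum of the years' digits = 6+5+4+3+2+1 = 21.
Year 1: $112,938 × 6/21 = $32,268. Book value $105,870.
Year 2: $112,938 × 5/21 = $26,890. Book value $78,980.
Year 3: $112,938 × 4/21 = $21,512. Book value $57,468.
Year 4: $112,938 × 3/21 = $16,134. Book value $41,334.
Year 5: $112,938 × 2/21 = $10,756. Book value $30,578.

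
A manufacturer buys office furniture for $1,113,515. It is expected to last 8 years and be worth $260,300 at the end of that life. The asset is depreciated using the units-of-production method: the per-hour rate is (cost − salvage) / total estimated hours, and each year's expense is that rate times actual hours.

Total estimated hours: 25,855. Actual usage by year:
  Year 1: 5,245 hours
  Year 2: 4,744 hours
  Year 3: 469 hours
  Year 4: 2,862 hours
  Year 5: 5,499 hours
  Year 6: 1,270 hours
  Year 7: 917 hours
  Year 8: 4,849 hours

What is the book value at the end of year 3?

Depreciable base = $1,113,515 − $260,300 = $853,215.
Rate = $853,215 / 25,855 hours = $33 per hour.
Year 1: 5,245 × $33 = $173,085. Book value $940,430.
Year 2: 4,744 × $33 = $156,552. Book value $783,878.
Year 3: 469 × $33 = $15,477. Book value $768,401.

$768,401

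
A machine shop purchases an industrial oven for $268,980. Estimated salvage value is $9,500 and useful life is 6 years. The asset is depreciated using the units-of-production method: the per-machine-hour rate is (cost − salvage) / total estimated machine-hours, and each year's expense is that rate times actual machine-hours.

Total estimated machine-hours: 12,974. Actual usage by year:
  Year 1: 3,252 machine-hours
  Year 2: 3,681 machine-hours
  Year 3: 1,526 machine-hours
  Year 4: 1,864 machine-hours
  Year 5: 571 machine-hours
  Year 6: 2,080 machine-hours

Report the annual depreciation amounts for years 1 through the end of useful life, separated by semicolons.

Depreciable base = $268,980 − $9,500 = $259,480.
Rate = $259,480 / 12,974 machine-hours = $20 per machine-hour.
Year 1: 3,252 × $20 = $65,040. Book value $203,940.
Year 2: 3,681 × $20 = $73,620. Book value $130,320.
Year 3: 1,526 × $20 = $30,520. Book value $99,800.
Year 4: 1,864 × $20 = $37,280. Book value $62,520.
Year 5: 571 × $20 = $11,420. Book value $51,100.
Year 6: 2,080 × $20 = $41,600. Book value $9,500.

$65,040; $73,620; $30,520; $37,280; $11,420; $41,600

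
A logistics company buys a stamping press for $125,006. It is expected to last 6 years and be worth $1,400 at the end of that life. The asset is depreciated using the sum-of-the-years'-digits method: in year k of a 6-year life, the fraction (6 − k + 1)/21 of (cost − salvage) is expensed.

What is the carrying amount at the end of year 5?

$7,286

Depreciable base = $125,006 − $1,400 = $123,606.
Sum of the years' digits = 6+5+4+3+2+1 = 21.
Year 1: $123,606 × 6/21 = $35,316. Book value $89,690.
Year 2: $123,606 × 5/21 = $29,430. Book value $60,260.
Year 3: $123,606 × 4/21 = $23,544. Book value $36,716.
Year 4: $123,606 × 3/21 = $17,658. Book value $19,058.
Year 5: $123,606 × 2/21 = $11,772. Book value $7,286.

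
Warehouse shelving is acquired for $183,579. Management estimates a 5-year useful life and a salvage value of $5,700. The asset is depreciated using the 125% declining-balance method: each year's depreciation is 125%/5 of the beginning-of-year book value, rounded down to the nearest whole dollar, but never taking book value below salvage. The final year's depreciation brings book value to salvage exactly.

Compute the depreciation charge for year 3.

$25,816

Depreciable base = $183,579 − $5,700 = $177,879.
Year 1: ⌊$183,579 × 125%/5⌋ = $45,894. Book value $137,685.
Year 2: ⌊$137,685 × 125%/5⌋ = $34,421. Book value $103,264.
Year 3: ⌊$103,264 × 125%/5⌋ = $25,816. Book value $77,448.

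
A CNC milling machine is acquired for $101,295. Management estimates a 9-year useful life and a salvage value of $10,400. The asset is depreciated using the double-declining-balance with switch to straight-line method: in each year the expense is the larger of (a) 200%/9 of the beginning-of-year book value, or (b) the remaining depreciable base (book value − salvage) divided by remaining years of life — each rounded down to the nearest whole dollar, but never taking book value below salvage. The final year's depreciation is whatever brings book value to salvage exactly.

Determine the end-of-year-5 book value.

Depreciable base = $101,295 − $10,400 = $90,895.
Year 1: DB = ⌊$101,295 × 200%/9⌋ = $22,510; SL = ⌊$90,895/9⌋ = $10,099 → take DB $22,510. Book value $78,785.
Year 2: DB = ⌊$78,785 × 200%/9⌋ = $17,507; SL = ⌊$68,385/8⌋ = $8,548 → take DB $17,507. Book value $61,278.
Year 3: DB = ⌊$61,278 × 200%/9⌋ = $13,617; SL = ⌊$50,878/7⌋ = $7,268 → take DB $13,617. Book value $47,661.
Year 4: DB = ⌊$47,661 × 200%/9⌋ = $10,591; SL = ⌊$37,261/6⌋ = $6,210 → take DB $10,591. Book value $37,070.
Year 5: DB = ⌊$37,070 × 200%/9⌋ = $8,237; SL = ⌊$26,670/5⌋ = $5,334 → take DB $8,237. Book value $28,833.

$28,833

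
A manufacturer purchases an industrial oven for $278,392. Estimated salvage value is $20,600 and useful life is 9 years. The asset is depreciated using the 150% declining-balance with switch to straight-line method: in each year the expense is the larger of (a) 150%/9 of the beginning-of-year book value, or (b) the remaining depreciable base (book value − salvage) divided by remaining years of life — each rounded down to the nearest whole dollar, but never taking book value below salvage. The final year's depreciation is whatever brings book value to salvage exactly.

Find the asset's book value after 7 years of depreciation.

$66,064

Depreciable base = $278,392 − $20,600 = $257,792.
Year 1: DB = ⌊$278,392 × 150%/9⌋ = $46,398; SL = ⌊$257,792/9⌋ = $28,643 → take DB $46,398. Book value $231,994.
Year 2: DB = ⌊$231,994 × 150%/9⌋ = $38,665; SL = ⌊$211,394/8⌋ = $26,424 → take DB $38,665. Book value $193,329.
Year 3: DB = ⌊$193,329 × 150%/9⌋ = $32,221; SL = ⌊$172,729/7⌋ = $24,675 → take DB $32,221. Book value $161,108.
Year 4: DB = ⌊$161,108 × 150%/9⌋ = $26,851; SL = ⌊$140,508/6⌋ = $23,418 → take DB $26,851. Book value $134,257.
Year 5: DB = ⌊$134,257 × 150%/9⌋ = $22,376; SL = ⌊$113,657/5⌋ = $22,731 → take SL $22,731. Book value $111,526.
Year 6: DB = ⌊$111,526 × 150%/9⌋ = $18,587; SL = ⌊$90,926/4⌋ = $22,731 → take SL $22,731. Book value $88,795.
Year 7: DB = ⌊$88,795 × 150%/9⌋ = $14,799; SL = ⌊$68,195/3⌋ = $22,731 → take SL $22,731. Book value $66,064.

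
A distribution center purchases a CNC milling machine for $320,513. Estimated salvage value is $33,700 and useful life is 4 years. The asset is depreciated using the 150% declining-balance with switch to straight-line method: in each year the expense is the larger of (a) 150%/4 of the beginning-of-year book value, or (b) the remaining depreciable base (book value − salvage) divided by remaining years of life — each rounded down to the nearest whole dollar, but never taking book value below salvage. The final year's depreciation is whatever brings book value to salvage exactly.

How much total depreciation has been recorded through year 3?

Depreciable base = $320,513 − $33,700 = $286,813.
Year 1: DB = ⌊$320,513 × 150%/4⌋ = $120,192; SL = ⌊$286,813/4⌋ = $71,703 → take DB $120,192. Book value $200,321.
Year 2: DB = ⌊$200,321 × 150%/4⌋ = $75,120; SL = ⌊$166,621/3⌋ = $55,540 → take DB $75,120. Book value $125,201.
Year 3: DB = ⌊$125,201 × 150%/4⌋ = $46,950; SL = ⌊$91,501/2⌋ = $45,750 → take DB $46,950. Book value $78,251.
Accumulated through year 3 = $320,513 − $78,251 = $242,262.

$242,262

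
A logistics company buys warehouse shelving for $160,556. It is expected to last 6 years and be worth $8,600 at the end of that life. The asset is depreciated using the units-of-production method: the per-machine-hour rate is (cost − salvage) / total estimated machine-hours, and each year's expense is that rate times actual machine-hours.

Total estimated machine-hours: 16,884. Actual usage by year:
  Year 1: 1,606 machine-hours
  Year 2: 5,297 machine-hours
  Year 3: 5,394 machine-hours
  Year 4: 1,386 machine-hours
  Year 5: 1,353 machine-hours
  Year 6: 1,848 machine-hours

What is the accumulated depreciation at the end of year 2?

$62,127

Depreciable base = $160,556 − $8,600 = $151,956.
Rate = $151,956 / 16,884 machine-hours = $9 per machine-hour.
Year 1: 1,606 × $9 = $14,454. Book value $146,102.
Year 2: 5,297 × $9 = $47,673. Book value $98,429.
Accumulated through year 2 = $160,556 − $98,429 = $62,127.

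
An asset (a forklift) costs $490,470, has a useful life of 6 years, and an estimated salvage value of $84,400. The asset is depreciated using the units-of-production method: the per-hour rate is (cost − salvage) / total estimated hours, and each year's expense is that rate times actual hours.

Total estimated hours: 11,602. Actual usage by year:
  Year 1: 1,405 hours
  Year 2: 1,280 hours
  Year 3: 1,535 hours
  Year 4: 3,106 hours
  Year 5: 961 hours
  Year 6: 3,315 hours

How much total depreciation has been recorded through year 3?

Depreciable base = $490,470 − $84,400 = $406,070.
Rate = $406,070 / 11,602 hours = $35 per hour.
Year 1: 1,405 × $35 = $49,175. Book value $441,295.
Year 2: 1,280 × $35 = $44,800. Book value $396,495.
Year 3: 1,535 × $35 = $53,725. Book value $342,770.
Accumulated through year 3 = $490,470 − $342,770 = $147,700.

$147,700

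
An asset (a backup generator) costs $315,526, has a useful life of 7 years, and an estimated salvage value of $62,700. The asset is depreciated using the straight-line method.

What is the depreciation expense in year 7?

$36,118

Depreciable base = $315,526 − $62,700 = $252,826.
Annual expense = $252,826 / 7 = $36,118.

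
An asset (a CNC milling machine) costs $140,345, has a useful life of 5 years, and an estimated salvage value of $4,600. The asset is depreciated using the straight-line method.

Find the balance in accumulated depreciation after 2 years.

$54,298

Depreciable base = $140,345 − $4,600 = $135,745.
Annual expense = $135,745 / 5 = $27,149.
End of year 1: book value $113,196.
End of year 2: book value $86,047.
Accumulated through year 2 = $140,345 − $86,047 = $54,298.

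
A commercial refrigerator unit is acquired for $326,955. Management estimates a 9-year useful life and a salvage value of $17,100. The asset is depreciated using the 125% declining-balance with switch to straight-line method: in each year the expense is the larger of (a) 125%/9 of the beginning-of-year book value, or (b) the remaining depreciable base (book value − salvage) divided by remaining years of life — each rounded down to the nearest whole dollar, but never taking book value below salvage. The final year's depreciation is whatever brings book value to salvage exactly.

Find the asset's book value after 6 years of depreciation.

Depreciable base = $326,955 − $17,100 = $309,855.
Year 1: DB = ⌊$326,955 × 125%/9⌋ = $45,410; SL = ⌊$309,855/9⌋ = $34,428 → take DB $45,410. Book value $281,545.
Year 2: DB = ⌊$281,545 × 125%/9⌋ = $39,103; SL = ⌊$264,445/8⌋ = $33,055 → take DB $39,103. Book value $242,442.
Year 3: DB = ⌊$242,442 × 125%/9⌋ = $33,672; SL = ⌊$225,342/7⌋ = $32,191 → take DB $33,672. Book value $208,770.
Year 4: DB = ⌊$208,770 × 125%/9⌋ = $28,995; SL = ⌊$191,670/6⌋ = $31,945 → take SL $31,945. Book value $176,825.
Year 5: DB = ⌊$176,825 × 125%/9⌋ = $24,559; SL = ⌊$159,725/5⌋ = $31,945 → take SL $31,945. Book value $144,880.
Year 6: DB = ⌊$144,880 × 125%/9⌋ = $20,122; SL = ⌊$127,780/4⌋ = $31,945 → take SL $31,945. Book value $112,935.

$112,935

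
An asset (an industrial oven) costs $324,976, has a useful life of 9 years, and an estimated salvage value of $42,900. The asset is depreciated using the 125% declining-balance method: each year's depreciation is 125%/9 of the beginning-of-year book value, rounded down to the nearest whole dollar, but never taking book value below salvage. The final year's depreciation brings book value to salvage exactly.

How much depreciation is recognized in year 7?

$18,402

Depreciable base = $324,976 − $42,900 = $282,076.
Year 1: ⌊$324,976 × 125%/9⌋ = $45,135. Book value $279,841.
Year 2: ⌊$279,841 × 125%/9⌋ = $38,866. Book value $240,975.
Year 3: ⌊$240,975 × 125%/9⌋ = $33,468. Book value $207,507.
Year 4: ⌊$207,507 × 125%/9⌋ = $28,820. Book value $178,687.
Year 5: ⌊$178,687 × 125%/9⌋ = $24,817. Book value $153,870.
Year 6: ⌊$153,870 × 125%/9⌋ = $21,370. Book value $132,500.
Year 7: ⌊$132,500 × 125%/9⌋ = $18,402. Book value $114,098.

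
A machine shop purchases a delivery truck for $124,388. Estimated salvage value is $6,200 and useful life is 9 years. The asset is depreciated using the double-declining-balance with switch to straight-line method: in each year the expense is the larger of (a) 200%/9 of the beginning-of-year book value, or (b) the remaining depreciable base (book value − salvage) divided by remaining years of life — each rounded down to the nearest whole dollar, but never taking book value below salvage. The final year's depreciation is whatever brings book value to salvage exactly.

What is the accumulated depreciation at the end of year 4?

Depreciable base = $124,388 − $6,200 = $118,188.
Year 1: DB = ⌊$124,388 × 200%/9⌋ = $27,641; SL = ⌊$118,188/9⌋ = $13,132 → take DB $27,641. Book value $96,747.
Year 2: DB = ⌊$96,747 × 200%/9⌋ = $21,499; SL = ⌊$90,547/8⌋ = $11,318 → take DB $21,499. Book value $75,248.
Year 3: DB = ⌊$75,248 × 200%/9⌋ = $16,721; SL = ⌊$69,048/7⌋ = $9,864 → take DB $16,721. Book value $58,527.
Year 4: DB = ⌊$58,527 × 200%/9⌋ = $13,006; SL = ⌊$52,327/6⌋ = $8,721 → take DB $13,006. Book value $45,521.
Accumulated through year 4 = $124,388 − $45,521 = $78,867.

$78,867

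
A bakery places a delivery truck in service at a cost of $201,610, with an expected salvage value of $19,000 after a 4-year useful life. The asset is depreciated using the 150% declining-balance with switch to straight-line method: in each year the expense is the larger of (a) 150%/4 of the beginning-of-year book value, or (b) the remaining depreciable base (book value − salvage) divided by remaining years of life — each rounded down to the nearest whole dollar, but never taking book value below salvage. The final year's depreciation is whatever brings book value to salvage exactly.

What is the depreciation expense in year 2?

$47,252

Depreciable base = $201,610 − $19,000 = $182,610.
Year 1: DB = ⌊$201,610 × 150%/4⌋ = $75,603; SL = ⌊$182,610/4⌋ = $45,652 → take DB $75,603. Book value $126,007.
Year 2: DB = ⌊$126,007 × 150%/4⌋ = $47,252; SL = ⌊$107,007/3⌋ = $35,669 → take DB $47,252. Book value $78,755.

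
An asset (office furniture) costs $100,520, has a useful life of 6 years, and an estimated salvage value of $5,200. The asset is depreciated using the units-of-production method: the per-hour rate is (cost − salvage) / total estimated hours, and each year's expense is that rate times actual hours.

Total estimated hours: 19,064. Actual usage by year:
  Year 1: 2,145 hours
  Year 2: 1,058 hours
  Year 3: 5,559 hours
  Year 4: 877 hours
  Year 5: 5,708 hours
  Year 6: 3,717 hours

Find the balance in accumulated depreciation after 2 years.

$16,015

Depreciable base = $100,520 − $5,200 = $95,320.
Rate = $95,320 / 19,064 hours = $5 per hour.
Year 1: 2,145 × $5 = $10,725. Book value $89,795.
Year 2: 1,058 × $5 = $5,290. Book value $84,505.
Accumulated through year 2 = $100,520 − $84,505 = $16,015.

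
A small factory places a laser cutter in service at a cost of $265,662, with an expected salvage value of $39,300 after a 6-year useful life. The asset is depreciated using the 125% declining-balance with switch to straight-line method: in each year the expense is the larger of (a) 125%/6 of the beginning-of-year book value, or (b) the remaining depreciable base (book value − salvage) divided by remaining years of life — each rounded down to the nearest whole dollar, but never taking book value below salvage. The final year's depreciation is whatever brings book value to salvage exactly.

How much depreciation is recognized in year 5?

$30,838

Depreciable base = $265,662 − $39,300 = $226,362.
Year 1: DB = ⌊$265,662 × 125%/6⌋ = $55,346; SL = ⌊$226,362/6⌋ = $37,727 → take DB $55,346. Book value $210,316.
Year 2: DB = ⌊$210,316 × 125%/6⌋ = $43,815; SL = ⌊$171,016/5⌋ = $34,203 → take DB $43,815. Book value $166,501.
Year 3: DB = ⌊$166,501 × 125%/6⌋ = $34,687; SL = ⌊$127,201/4⌋ = $31,800 → take DB $34,687. Book value $131,814.
Year 4: DB = ⌊$131,814 × 125%/6⌋ = $27,461; SL = ⌊$92,514/3⌋ = $30,838 → take SL $30,838. Book value $100,976.
Year 5: DB = ⌊$100,976 × 125%/6⌋ = $21,036; SL = ⌊$61,676/2⌋ = $30,838 → take SL $30,838. Book value $70,138.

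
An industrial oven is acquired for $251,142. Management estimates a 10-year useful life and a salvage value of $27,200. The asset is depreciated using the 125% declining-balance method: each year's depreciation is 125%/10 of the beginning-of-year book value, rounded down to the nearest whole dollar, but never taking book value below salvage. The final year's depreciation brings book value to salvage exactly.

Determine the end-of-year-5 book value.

$128,815

Depreciable base = $251,142 − $27,200 = $223,942.
Year 1: ⌊$251,142 × 125%/10⌋ = $31,392. Book value $219,750.
Year 2: ⌊$219,750 × 125%/10⌋ = $27,468. Book value $192,282.
Year 3: ⌊$192,282 × 125%/10⌋ = $24,035. Book value $168,247.
Year 4: ⌊$168,247 × 125%/10⌋ = $21,030. Book value $147,217.
Year 5: ⌊$147,217 × 125%/10⌋ = $18,402. Book value $128,815.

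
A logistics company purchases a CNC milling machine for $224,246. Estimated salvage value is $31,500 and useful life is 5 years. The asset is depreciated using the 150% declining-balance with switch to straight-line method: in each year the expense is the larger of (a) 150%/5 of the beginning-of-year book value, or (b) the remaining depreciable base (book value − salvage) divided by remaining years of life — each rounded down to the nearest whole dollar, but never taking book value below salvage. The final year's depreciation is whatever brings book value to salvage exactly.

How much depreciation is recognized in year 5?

$22,343

Depreciable base = $224,246 − $31,500 = $192,746.
Year 1: DB = ⌊$224,246 × 150%/5⌋ = $67,273; SL = ⌊$192,746/5⌋ = $38,549 → take DB $67,273. Book value $156,973.
Year 2: DB = ⌊$156,973 × 150%/5⌋ = $47,091; SL = ⌊$125,473/4⌋ = $31,368 → take DB $47,091. Book value $109,882.
Year 3: DB = ⌊$109,882 × 150%/5⌋ = $32,964; SL = ⌊$78,382/3⌋ = $26,127 → take DB $32,964. Book value $76,918.
Year 4: DB = ⌊$76,918 × 150%/5⌋ = $23,075; SL = ⌊$45,418/2⌋ = $22,709 → take DB $23,075. Book value $53,843.
Year 5 (final): $53,843 − $31,500 = $22,343. Book value $31,500.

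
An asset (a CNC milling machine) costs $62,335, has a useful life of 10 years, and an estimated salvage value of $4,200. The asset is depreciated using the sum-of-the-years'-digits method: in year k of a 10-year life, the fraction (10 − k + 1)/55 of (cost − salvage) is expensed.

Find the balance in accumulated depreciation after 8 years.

Depreciable base = $62,335 − $4,200 = $58,135.
Sum of the years' digits = 10+9+8+7+6+5+4+3+2+1 = 55.
Year 1: $58,135 × 10/55 = $10,570. Book value $51,765.
Year 2: $58,135 × 9/55 = $9,513. Book value $42,252.
Year 3: $58,135 × 8/55 = $8,456. Book value $33,796.
Year 4: $58,135 × 7/55 = $7,399. Book value $26,397.
Year 5: $58,135 × 6/55 = $6,342. Book value $20,055.
Year 6: $58,135 × 5/55 = $5,285. Book value $14,770.
Year 7: $58,135 × 4/55 = $4,228. Book value $10,542.
Year 8: $58,135 × 3/55 = $3,171. Book value $7,371.
Accumulated through year 8 = $62,335 − $7,371 = $54,964.

$54,964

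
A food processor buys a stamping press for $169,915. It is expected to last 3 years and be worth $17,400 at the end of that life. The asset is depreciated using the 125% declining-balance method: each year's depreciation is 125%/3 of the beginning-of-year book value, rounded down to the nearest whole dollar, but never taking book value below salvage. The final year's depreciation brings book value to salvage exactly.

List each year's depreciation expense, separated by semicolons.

Depreciable base = $169,915 − $17,400 = $152,515.
Year 1: ⌊$169,915 × 125%/3⌋ = $70,797. Book value $99,118.
Year 2: ⌊$99,118 × 125%/3⌋ = $41,299. Book value $57,819.
Year 3 (final): $57,819 − $17,400 = $40,419. Book value $17,400.

$70,797; $41,299; $40,419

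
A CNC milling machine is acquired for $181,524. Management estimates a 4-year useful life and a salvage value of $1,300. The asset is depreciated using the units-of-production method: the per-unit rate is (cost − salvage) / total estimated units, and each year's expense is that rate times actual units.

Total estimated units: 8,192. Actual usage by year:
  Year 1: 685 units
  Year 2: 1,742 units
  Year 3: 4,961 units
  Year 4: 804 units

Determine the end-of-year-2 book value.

Depreciable base = $181,524 − $1,300 = $180,224.
Rate = $180,224 / 8,192 units = $22 per unit.
Year 1: 685 × $22 = $15,070. Book value $166,454.
Year 2: 1,742 × $22 = $38,324. Book value $128,130.

$128,130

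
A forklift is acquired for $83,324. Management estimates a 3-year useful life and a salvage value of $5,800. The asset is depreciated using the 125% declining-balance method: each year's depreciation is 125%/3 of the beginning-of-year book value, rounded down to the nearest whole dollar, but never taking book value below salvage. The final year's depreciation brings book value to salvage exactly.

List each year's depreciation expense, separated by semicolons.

Depreciable base = $83,324 − $5,800 = $77,524.
Year 1: ⌊$83,324 × 125%/3⌋ = $34,718. Book value $48,606.
Year 2: ⌊$48,606 × 125%/3⌋ = $20,252. Book value $28,354.
Year 3 (final): $28,354 − $5,800 = $22,554. Book value $5,800.

$34,718; $20,252; $22,554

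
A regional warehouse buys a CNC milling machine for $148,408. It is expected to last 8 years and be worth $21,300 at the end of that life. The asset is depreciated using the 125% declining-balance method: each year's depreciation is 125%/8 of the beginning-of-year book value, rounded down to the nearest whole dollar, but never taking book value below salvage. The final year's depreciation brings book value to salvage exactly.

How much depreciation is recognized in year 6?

$9,916

Depreciable base = $148,408 − $21,300 = $127,108.
Year 1: ⌊$148,408 × 125%/8⌋ = $23,188. Book value $125,220.
Year 2: ⌊$125,220 × 125%/8⌋ = $19,565. Book value $105,655.
Year 3: ⌊$105,655 × 125%/8⌋ = $16,508. Book value $89,147.
Year 4: ⌊$89,147 × 125%/8⌋ = $13,929. Book value $75,218.
Year 5: ⌊$75,218 × 125%/8⌋ = $11,752. Book value $63,466.
Year 6: ⌊$63,466 × 125%/8⌋ = $9,916. Book value $53,550.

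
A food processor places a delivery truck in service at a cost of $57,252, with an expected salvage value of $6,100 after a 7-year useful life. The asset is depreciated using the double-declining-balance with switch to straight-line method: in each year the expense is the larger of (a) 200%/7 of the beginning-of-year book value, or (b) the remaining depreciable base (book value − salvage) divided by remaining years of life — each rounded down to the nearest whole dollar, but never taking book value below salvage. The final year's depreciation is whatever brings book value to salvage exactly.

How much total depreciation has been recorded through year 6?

Depreciable base = $57,252 − $6,100 = $51,152.
Year 1: DB = ⌊$57,252 × 200%/7⌋ = $16,357; SL = ⌊$51,152/7⌋ = $7,307 → take DB $16,357. Book value $40,895.
Year 2: DB = ⌊$40,895 × 200%/7⌋ = $11,684; SL = ⌊$34,795/6⌋ = $5,799 → take DB $11,684. Book value $29,211.
Year 3: DB = ⌊$29,211 × 200%/7⌋ = $8,346; SL = ⌊$23,111/5⌋ = $4,622 → take DB $8,346. Book value $20,865.
Year 4: DB = ⌊$20,865 × 200%/7⌋ = $5,961; SL = ⌊$14,765/4⌋ = $3,691 → take DB $5,961. Book value $14,904.
Year 5: DB = ⌊$14,904 × 200%/7⌋ = $4,258; SL = ⌊$8,804/3⌋ = $2,934 → take DB $4,258. Book value $10,646.
Year 6: DB = ⌊$10,646 × 200%/7⌋ = $3,041; SL = ⌊$4,546/2⌋ = $2,273 → take DB $3,041. Book value $7,605.
Accumulated through year 6 = $57,252 − $7,605 = $49,647.

$49,647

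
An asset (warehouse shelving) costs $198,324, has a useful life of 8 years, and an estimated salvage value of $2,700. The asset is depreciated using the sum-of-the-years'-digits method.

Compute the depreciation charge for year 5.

$21,736

Depreciable base = $198,324 − $2,700 = $195,624.
Sum of the years' digits = 8+7+6+5+4+3+2+1 = 36.
Year 1: $195,624 × 8/36 = $43,472. Book value $154,852.
Year 2: $195,624 × 7/36 = $38,038. Book value $116,814.
Year 3: $195,624 × 6/36 = $32,604. Book value $84,210.
Year 4: $195,624 × 5/36 = $27,170. Book value $57,040.
Year 5: $195,624 × 4/36 = $21,736. Book value $35,304.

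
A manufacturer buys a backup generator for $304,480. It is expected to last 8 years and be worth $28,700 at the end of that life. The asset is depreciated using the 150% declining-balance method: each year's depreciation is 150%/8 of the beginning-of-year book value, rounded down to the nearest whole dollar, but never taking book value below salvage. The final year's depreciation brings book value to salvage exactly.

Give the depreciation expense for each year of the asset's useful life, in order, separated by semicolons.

Depreciable base = $304,480 − $28,700 = $275,780.
Year 1: ⌊$304,480 × 150%/8⌋ = $57,090. Book value $247,390.
Year 2: ⌊$247,390 × 150%/8⌋ = $46,385. Book value $201,005.
Year 3: ⌊$201,005 × 150%/8⌋ = $37,688. Book value $163,317.
Year 4: ⌊$163,317 × 150%/8⌋ = $30,621. Book value $132,696.
Year 5: ⌊$132,696 × 150%/8⌋ = $24,880. Book value $107,816.
Year 6: ⌊$107,816 × 150%/8⌋ = $20,215. Book value $87,601.
Year 7: ⌊$87,601 × 150%/8⌋ = $16,425. Book value $71,176.
Year 8 (final): $71,176 − $28,700 = $42,476. Book value $28,700.

$57,090; $46,385; $37,688; $30,621; $24,880; $20,215; $16,425; $42,476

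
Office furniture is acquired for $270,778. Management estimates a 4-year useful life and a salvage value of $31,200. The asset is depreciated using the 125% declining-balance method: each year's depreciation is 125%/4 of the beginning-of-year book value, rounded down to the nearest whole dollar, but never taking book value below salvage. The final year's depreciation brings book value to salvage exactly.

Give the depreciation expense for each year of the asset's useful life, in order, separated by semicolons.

Depreciable base = $270,778 − $31,200 = $239,578.
Year 1: ⌊$270,778 × 125%/4⌋ = $84,618. Book value $186,160.
Year 2: ⌊$186,160 × 125%/4⌋ = $58,175. Book value $127,985.
Year 3: ⌊$127,985 × 125%/4⌋ = $39,995. Book value $87,990.
Year 4 (final): $87,990 − $31,200 = $56,790. Book value $31,200.

$84,618; $58,175; $39,995; $56,790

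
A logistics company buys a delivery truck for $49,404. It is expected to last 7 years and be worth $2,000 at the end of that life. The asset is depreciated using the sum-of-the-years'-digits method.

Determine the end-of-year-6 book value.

$3,693

Depreciable base = $49,404 − $2,000 = $47,404.
Sum of the years' digits = 7+6+5+4+3+2+1 = 28.
Year 1: $47,404 × 7/28 = $11,851. Book value $37,553.
Year 2: $47,404 × 6/28 = $10,158. Book value $27,395.
Year 3: $47,404 × 5/28 = $8,465. Book value $18,930.
Year 4: $47,404 × 4/28 = $6,772. Book value $12,158.
Year 5: $47,404 × 3/28 = $5,079. Book value $7,079.
Year 6: $47,404 × 2/28 = $3,386. Book value $3,693.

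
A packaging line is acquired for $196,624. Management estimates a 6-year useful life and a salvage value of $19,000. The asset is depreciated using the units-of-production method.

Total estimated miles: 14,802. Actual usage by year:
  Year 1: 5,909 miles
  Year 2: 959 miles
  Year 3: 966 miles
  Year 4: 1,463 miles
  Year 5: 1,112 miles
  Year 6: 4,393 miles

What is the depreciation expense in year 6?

Depreciable base = $196,624 − $19,000 = $177,624.
Rate = $177,624 / 14,802 miles = $12 per mile.
Year 1: 5,909 × $12 = $70,908. Book value $125,716.
Year 2: 959 × $12 = $11,508. Book value $114,208.
Year 3: 966 × $12 = $11,592. Book value $102,616.
Year 4: 1,463 × $12 = $17,556. Book value $85,060.
Year 5: 1,112 × $12 = $13,344. Book value $71,716.
Year 6: 4,393 × $12 = $52,716. Book value $19,000.

$52,716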